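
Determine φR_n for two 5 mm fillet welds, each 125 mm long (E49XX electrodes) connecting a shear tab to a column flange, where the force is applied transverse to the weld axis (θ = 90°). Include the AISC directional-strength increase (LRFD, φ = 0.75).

φR_n ≈ 292 kN

E49XX → F_EXX = 490 MPa.
t_e = 0.707 × 5 = 3.535 mm; A_we = 3.535 × 250 = 883.7 mm².
Directional factor: 1.0 + 0.5 sin^1.5(90°) = 1.5.
F_nw = 0.6 × 490 × 1.5 = 441 MPa.
φR_n = 0.75 × 441 × 883.7 × 10⁻³ = 292.3 kN.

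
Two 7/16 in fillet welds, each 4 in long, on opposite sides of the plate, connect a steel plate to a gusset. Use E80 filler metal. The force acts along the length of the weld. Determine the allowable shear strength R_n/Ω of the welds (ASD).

R_n/Ω ≈ 59.4 kips

E80XX → F_EXX = 80 ksi.
Effective throat t_e = 0.707 × 0.4375 = 0.3093 in.
Total length L = 8 in; A_we = 0.3093 × 8 = 2.474 in².
F_nw = 0.6 F_EXX = 0.6 × 80 = 48 ksi.
R_n = 48 × 2.474 = 118.8 kips; R_n/Ω = 118.8/2.0 = 59.39 kips.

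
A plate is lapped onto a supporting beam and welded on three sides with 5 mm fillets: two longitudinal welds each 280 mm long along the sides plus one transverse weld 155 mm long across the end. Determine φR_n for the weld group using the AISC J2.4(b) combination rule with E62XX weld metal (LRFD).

E62XX → F_EXX = 620 MPa.
t_e = 0.707 × 5 = 3.535 mm.
R_nwl = 0.6 × 620 × 3.535 × 560 × 10⁻³ = 736.4 kN (longitudinal, 2 welds).
R_nwt = 0.6 × 620 × 3.535 × 155 × 10⁻³ = 203.8 kN (transverse, base value).
(i) R_nwl + R_nwt = 940.2 kN; (ii) 0.85 R_nwl + 1.5 R_nwt = 931.7 kN.
R_n = max = 940.2 kN [governs: (i)]; φR_n = 705.2 kN.

φR_n ≈ 705 kN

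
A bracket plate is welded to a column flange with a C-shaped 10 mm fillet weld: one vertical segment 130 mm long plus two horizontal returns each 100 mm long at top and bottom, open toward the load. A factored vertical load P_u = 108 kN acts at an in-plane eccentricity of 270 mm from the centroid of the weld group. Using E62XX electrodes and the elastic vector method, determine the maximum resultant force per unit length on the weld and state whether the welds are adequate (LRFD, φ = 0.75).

E62XX → F_EXX = 620 MPa.
Total weld length L_w = 330 mm. Treat welds as unit-width lines.
Centroid: x̄ = 2×100×50 / 330 = 30.3 mm from the vertical weld.
Polar moment about centroid: J = I_x + I_y = [130³/12 + 2×100×65²] + [130×30.3² + 2(100³/12 + 100×19.7²)] = 1392000 mm³.
Direct shear f_v = P/L_w = 108×10³ / 330 = 327.3 N/mm (vertical).
Torsion M = P·e = 108×10³ × 270 = 29160000 N·mm.
Critical point at (x, y) = (69.7, 65) from centroid. f_tx = M·y/J = 1362 N/mm; f_ty = M·x/J = 1460 N/mm.
Resultant f_max = √[f_tx² + (f_v + f_ty)²] = √[1362² + (327.3 + 1460)²] = 2247 N/mm.
Capacity per unit length: φr_n = 0.75 × 0.6 × 620 × (0.707 × 10) = 1973 N/mm.
2247 > 1973 → NOT adequate.

f_max ≈ 2250 N/mm; NOT adequate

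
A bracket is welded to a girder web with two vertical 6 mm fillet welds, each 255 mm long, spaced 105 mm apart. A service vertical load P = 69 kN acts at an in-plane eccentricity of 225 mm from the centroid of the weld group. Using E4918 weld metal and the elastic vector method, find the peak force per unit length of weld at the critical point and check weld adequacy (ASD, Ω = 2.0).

E49XX → F_EXX = 490 MPa.
Total weld length L_w = 510 mm. Treat welds as unit-width lines.
Polar moment about centroid: J = 2[d³/12 + d(b/2)²] = 2[255³/12 + 255×52.5²] = 4169000 mm³.
Direct shear f_v = P/L_w = 69×10³ / 510 = 135.3 N/mm (vertical).
Torsion M = P·e = 69×10³ × 225 = 15525000 N·mm.
Critical point at (x, y) = (52.5, 127.5) from centroid. f_tx = M·y/J = 474.8 N/mm; f_ty = M·x/J = 195.5 N/mm.
Resultant f_max = √[f_tx² + (f_v + f_ty)²] = √[474.8² + (135.3 + 195.5)²] = 578.6 N/mm.
Capacity per unit length: r_n/Ω = (1/2.0) × 0.6 × 490 × (0.707 × 6) = 623.6 N/mm.
578.6 ≤ 623.6 → adequate.

f_max ≈ 579 N/mm; adequate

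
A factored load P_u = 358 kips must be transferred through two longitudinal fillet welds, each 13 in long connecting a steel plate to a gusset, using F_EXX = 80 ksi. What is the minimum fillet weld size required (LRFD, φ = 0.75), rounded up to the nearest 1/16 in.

w = 9/16 in

Total weld length L = 26 in.
Required throat t_e = P_u / (φ × 0.6 F_EXX × L) = 358 / (0.75 × 0.6 × 80 × 26) = 0.3825 in.
Required leg w = t_e / 0.707 = 0.541 in → use 9/16 in.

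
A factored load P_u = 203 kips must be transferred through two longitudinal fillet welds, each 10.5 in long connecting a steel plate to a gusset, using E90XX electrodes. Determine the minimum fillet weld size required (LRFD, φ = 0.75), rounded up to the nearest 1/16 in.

w = 3/8 in

E90XX → F_EXX = 90 ksi.
Total weld length L = 21 in.
Required throat t_e = P_u / (φ × 0.6 F_EXX × L) = 203 / (0.75 × 0.6 × 90 × 21) = 0.2387 in.
Required leg w = t_e / 0.707 = 0.3376 in → use 3/8 in.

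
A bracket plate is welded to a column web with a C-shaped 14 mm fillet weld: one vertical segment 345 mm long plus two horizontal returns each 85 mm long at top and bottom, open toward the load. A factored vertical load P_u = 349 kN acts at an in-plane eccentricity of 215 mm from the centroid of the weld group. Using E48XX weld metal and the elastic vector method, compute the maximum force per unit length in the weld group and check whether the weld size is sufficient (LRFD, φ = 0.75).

f_max ≈ 1950 N/mm; adequate

E48XX → F_EXX = 480 MPa.
Total weld length L_w = 515 mm. Treat welds as unit-width lines.
Centroid: x̄ = 2×85×42.5 / 515 = 14.03 mm from the vertical weld.
Polar moment about centroid: J = I_x + I_y = [345³/12 + 2×85×172.5²] + [345×14.03² + 2(85³/12 + 85×28.47²)] = 8789000 mm³.
Direct shear f_v = P/L_w = 349×10³ / 515 = 677.7 N/mm (vertical).
Torsion M = P·e = 349×10³ × 215 = 75035000 N·mm.
Critical point at (x, y) = (70.97, 172.5) from centroid. f_tx = M·y/J = 1473 N/mm; f_ty = M·x/J = 605.9 N/mm.
Resultant f_max = √[f_tx² + (f_v + f_ty)²] = √[1473² + (677.7 + 605.9)²] = 1954 N/mm.
Capacity per unit length: φr_n = 0.75 × 0.6 × 480 × (0.707 × 14) = 2138 N/mm.
1954 ≤ 2138 → adequate.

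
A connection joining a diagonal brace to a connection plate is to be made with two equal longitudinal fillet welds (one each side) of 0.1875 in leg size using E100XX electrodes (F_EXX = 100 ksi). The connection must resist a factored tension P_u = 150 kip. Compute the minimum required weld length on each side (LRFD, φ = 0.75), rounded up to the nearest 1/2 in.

Throat t_e = 0.707 × 0.1875 = 0.1326 in.
φr_n = 0.75 × 0.6 × 100 × 0.1326 = 5.965 kip/in.
L_req = P_u / φr_n = 150 / 5.965 = 25.15 in total.
Per side: 25.15 / 2 = 12.57 in.
Round up → use L = 13 in on each side.

L = 13 in on each side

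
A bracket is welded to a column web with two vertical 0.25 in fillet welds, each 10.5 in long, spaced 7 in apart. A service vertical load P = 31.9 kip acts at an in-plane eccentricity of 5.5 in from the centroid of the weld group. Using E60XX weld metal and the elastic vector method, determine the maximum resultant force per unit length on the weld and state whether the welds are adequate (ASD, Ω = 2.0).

E60XX → F_EXX = 60 ksi.
Total weld length L_w = 21 in. Treat welds as unit-width lines.
Polar moment about centroid: J = 2[d³/12 + d(b/2)²] = 2[10.5³/12 + 10.5×3.5²] = 450.2 in³.
Direct shear f_v = P/L_w = 31.9 / 21 = 1.519 kip/in (vertical).
Torsion M = P·e = 31.9 × 5.5 = 175.45 kip·in.
Critical point at (x, y) = (3.5, 5.25) from centroid. f_tx = M·y/J = 2.046 kip/in; f_ty = M·x/J = 1.364 kip/in.
Resultant f_max = √[f_tx² + (f_v + f_ty)²] = √[2.046² + (1.519 + 1.364)²] = 3.535 kip/in.
Capacity per unit length: r_n/Ω = (1/2.0) × 0.6 × 60 × (0.707 × 0.25) = 3.181 kip/in.
3.535 > 3.181 → NOT adequate.

f_max ≈ 3.54 kip/in; NOT adequate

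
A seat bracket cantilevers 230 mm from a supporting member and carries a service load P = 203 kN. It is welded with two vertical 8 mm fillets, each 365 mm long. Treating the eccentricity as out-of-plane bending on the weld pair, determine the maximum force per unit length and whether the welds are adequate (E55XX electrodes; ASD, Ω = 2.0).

E55XX → F_EXX = 550 MPa.
L_w = 2 × 365 = 730 mm; section modulus (unit throat) S = 2 × L²/6 = 44410 mm².
Direct shear f_v = P/L_w = 203×10³/730 = 278.1 N/mm.
Moment M = P × e = 203×10³ × 230 = 46690000 N·mm; bending f_b = M/S = 1051 N/mm.
f_max = √(f_v² + f_b²) = √(278.1² + 1051²) = 1088 N/mm.
r_n/Ω = (1/2.0) × 0.6 × 550 × (0.707 × 8) = 933.2 N/mm → NOT adequate.

f_max ≈ 1090 N/mm; NOT adequate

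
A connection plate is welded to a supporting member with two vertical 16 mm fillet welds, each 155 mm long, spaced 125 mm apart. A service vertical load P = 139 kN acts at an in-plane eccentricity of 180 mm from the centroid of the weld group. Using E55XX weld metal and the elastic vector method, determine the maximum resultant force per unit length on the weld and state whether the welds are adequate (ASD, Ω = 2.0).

E55XX → F_EXX = 550 MPa.
Total weld length L_w = 310 mm. Treat welds as unit-width lines.
Polar moment about centroid: J = 2[d³/12 + d(b/2)²] = 2[155³/12 + 155×62.5²] = 1832000 mm³.
Direct shear f_v = P/L_w = 139×10³ / 310 = 448.4 N/mm (vertical).
Torsion M = P·e = 139×10³ × 180 = 25020000 N·mm.
Critical point at (x, y) = (62.5, 77.5) from centroid. f_tx = M·y/J = 1059 N/mm; f_ty = M·x/J = 853.8 N/mm.
Resultant f_max = √[f_tx² + (f_v + f_ty)²] = √[1059² + (448.4 + 853.8)²] = 1678 N/mm.
Capacity per unit length: r_n/Ω = (1/2.0) × 0.6 × 550 × (0.707 × 16) = 1866 N/mm.
1678 ≤ 1866 → adequate.

f_max ≈ 1680 N/mm; adequate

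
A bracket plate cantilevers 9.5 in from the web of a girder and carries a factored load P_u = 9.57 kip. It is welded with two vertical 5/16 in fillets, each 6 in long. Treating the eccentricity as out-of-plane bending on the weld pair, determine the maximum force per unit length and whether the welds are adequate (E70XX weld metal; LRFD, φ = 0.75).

f_max ≈ 7.62 kip/in; NOT adequate

E70XX → F_EXX = 70 ksi.
L_w = 2 × 6 = 12 in; section modulus (unit throat) S = 2 × L²/6 = 12 in².
Direct shear f_v = P/L_w = 9.57/12 = 0.7975 kip/in.
Moment M = P × e = 9.57 × 9.5 = 90.915 kip·in; bending f_b = M/S = 7.576 kip/in.
f_max = √(f_v² + f_b²) = √(0.7975² + 7.576²) = 7.618 kip/in.
φr_n = 0.75 × 0.6 × 70 × (0.707 × 0.3125) = 6.96 kip/in → NOT adequate.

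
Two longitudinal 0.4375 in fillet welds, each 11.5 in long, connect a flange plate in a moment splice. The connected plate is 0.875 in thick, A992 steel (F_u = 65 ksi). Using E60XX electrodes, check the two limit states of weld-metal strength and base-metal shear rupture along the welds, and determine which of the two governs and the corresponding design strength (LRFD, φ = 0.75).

E60XX → F_EXX = 60 ksi.
t_e = 0.707 × 0.4375 = 0.3093 in; L = 23 in.
Weld metal: φR_n = 0.75 × 0.6 × 60 × 0.3093 × 23 = 192.1 kips.
Base metal (shear rupture): φR_n = 0.75 × 0.6 × 65 × 0.875 × 23 = 588.7 kips.
Governing: weld metal.

φR_n ≈ 192 kips (weld metal governs)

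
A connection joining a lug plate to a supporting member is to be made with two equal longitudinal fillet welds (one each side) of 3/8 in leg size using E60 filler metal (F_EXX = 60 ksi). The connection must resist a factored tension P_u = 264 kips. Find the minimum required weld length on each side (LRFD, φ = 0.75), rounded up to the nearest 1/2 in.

Throat t_e = 0.707 × 0.375 = 0.2651 in.
φr_n = 0.75 × 0.6 × 60 × 0.2651 = 7.158 kips/in.
L_req = P_u / φr_n = 264 / 7.158 = 36.88 in total.
Per side: 36.88 / 2 = 18.44 in.
Round up → use L = 18.5 in on each side.

L = 18.5 in on each side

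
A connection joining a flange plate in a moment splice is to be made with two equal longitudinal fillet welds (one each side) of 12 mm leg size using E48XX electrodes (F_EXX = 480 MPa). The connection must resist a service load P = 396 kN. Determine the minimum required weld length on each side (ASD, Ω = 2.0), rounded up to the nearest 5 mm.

Throat t_e = 0.707 × 12 = 8.484 mm.
r_n/Ω = (0.6 × 480 × 8.484) / 2.0 = 1222 N/mm = 1.222 kN/mm.
L_req = P / (r_n/Ω) = 396 / 1.222 = 324.1 mm total.
Per side: 324.1 / 2 = 162.1 mm.
Round up → use L = 165 mm on each side.

L = 165 mm on each side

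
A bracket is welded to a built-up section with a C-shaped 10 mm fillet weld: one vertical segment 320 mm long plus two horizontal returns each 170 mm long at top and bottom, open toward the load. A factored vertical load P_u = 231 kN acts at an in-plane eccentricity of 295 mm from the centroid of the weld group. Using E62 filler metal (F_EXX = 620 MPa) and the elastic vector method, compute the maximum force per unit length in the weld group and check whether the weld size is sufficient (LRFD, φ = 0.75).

Total weld length L_w = 660 mm. Treat welds as unit-width lines.
Centroid: x̄ = 2×170×85 / 660 = 43.79 mm from the vertical weld.
Polar moment about centroid: J = I_x + I_y = [320³/12 + 2×170×160²] + [320×43.79² + 2(170³/12 + 170×41.21²)] = 13440000 mm³.
Direct shear f_v = P/L_w = 231×10³ / 660 = 350 N/mm (vertical).
Torsion M = P·e = 231×10³ × 295 = 68145000 N·mm.
Critical point at (x, y) = (126.2, 160) from centroid. f_tx = M·y/J = 811 N/mm; f_ty = M·x/J = 639.7 N/mm.
Resultant f_max = √[f_tx² + (f_v + f_ty)²] = √[811² + (350 + 639.7)²] = 1280 N/mm.
Capacity per unit length: φr_n = 0.75 × 0.6 × 620 × (0.707 × 10) = 1973 N/mm.
1280 ≤ 1973 → adequate.

f_max ≈ 1280 N/mm; adequate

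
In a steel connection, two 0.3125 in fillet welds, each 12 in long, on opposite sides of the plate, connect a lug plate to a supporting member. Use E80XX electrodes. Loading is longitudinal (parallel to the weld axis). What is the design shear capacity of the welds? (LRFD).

E80XX → F_EXX = 80 ksi.
Effective throat t_e = 0.707 × 0.3125 = 0.2209 in.
Total length L = 24 in; A_we = 0.2209 × 24 = 5.302 in².
F_nw = 0.6 F_EXX = 0.6 × 80 = 48 ksi.
φR_n = 0.75 × 48 × 5.302 = 190.9 kips.

φR_n ≈ 191 kips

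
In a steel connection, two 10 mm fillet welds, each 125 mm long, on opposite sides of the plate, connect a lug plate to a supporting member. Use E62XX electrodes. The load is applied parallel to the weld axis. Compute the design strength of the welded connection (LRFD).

E62XX → F_EXX = 620 MPa.
Effective throat t_e = 0.707 × 10 = 7.07 mm.
Total length L = 250 mm; A_we = 7.07 × 250 = 1767 mm².
F_nw = 0.6 F_EXX = 0.6 × 620 = 372 MPa.
φR_n = 0.75 × 372 × 1767 × 10⁻³ = 493.1 kN.

φR_n ≈ 493 kN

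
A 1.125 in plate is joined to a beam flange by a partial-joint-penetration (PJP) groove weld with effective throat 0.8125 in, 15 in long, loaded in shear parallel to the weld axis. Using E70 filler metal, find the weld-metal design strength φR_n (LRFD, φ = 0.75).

E70XX → F_EXX = 70 ksi.
Effective throat (given) t_e = 0.8125 in.
A_we = 0.8125 × 15 = 12.19 in².
F_nw = 0.6 F_EXX = 42 ksi.
φR_n = 0.75 × 42 × 12.19 = 383.9 kips.

φR_n ≈ 384 kips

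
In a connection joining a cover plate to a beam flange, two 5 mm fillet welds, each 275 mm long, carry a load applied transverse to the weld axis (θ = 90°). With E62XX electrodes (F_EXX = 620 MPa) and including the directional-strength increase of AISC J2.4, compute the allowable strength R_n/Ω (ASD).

R_n/Ω ≈ 542 kN

t_e = 0.707 × 5 = 3.535 mm; A_we = 3.535 × 550 = 1944 mm².
Directional factor: 1.0 + 0.5 sin^1.5(90°) = 1.5.
F_nw = 0.6 × 620 × 1.5 = 558 MPa.
R_n/Ω = (558 × 1944) / 2.0 × 10⁻³ = 542.4 kN.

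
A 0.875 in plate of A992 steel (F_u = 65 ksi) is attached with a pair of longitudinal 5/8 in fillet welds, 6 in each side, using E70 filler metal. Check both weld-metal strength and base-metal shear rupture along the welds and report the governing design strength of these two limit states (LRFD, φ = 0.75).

φR_n ≈ 167 kip (weld metal governs)

E70XX → F_EXX = 70 ksi.
t_e = 0.707 × 0.625 = 0.4419 in; L = 12 in.
Weld metal: φR_n = 0.75 × 0.6 × 70 × 0.4419 × 12 = 167 kip.
Base metal (shear rupture): φR_n = 0.75 × 0.6 × 65 × 0.875 × 12 = 307.1 kip.
Governing: weld metal.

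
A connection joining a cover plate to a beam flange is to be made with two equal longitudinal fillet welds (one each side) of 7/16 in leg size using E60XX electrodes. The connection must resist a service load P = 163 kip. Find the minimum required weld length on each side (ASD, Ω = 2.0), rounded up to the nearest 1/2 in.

L = 15 in on each side

E60XX → F_EXX = 60 ksi.
Throat t_e = 0.707 × 0.4375 = 0.3093 in.
r_n/Ω = (0.6 × 60 × 0.3093) / 2.0 = 5.568 kip/in.
L_req = P / (r_n/Ω) = 163 / 5.568 = 29.28 in total.
Per side: 29.28 / 2 = 14.64 in.
Round up → use L = 15 in on each side.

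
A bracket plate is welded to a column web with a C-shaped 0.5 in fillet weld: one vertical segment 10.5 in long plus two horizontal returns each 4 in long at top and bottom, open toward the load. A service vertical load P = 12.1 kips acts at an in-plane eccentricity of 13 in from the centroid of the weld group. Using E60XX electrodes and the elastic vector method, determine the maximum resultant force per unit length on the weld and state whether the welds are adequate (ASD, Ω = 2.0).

E60XX → F_EXX = 60 ksi.
Total weld length L_w = 18.5 in. Treat welds as unit-width lines.
Centroid: x̄ = 2×4×2 / 18.5 = 0.8649 in from the vertical weld.
Polar moment about centroid: J = I_x + I_y = [10.5³/12 + 2×4×5.25²] + [10.5×0.8649² + 2(4³/12 + 4×1.135²)] = 345.8 in³.
Direct shear f_v = P/L_w = 12.1 / 18.5 = 0.6541 kip/in (vertical).
Torsion M = P·e = 12.1 × 13 = 157.3 kip·in.
Critical point at (x, y) = (3.135, 5.25) from centroid. f_tx = M·y/J = 2.388 kip/in; f_ty = M·x/J = 1.426 kip/in.
Resultant f_max = √[f_tx² + (f_v + f_ty)²] = √[2.388² + (0.6541 + 1.426)²] = 3.167 kip/in.
Capacity per unit length: r_n/Ω = (1/2.0) × 0.6 × 60 × (0.707 × 0.5) = 6.363 kip/in.
3.167 ≤ 6.363 → adequate.

f_max ≈ 3.17 kip/in; adequate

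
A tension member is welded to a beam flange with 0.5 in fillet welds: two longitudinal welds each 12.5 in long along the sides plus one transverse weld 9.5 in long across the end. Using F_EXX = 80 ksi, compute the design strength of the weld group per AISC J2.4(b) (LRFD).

φR_n ≈ 452 kip

t_e = 0.707 × 0.5 = 0.3535 in.
R_nwl = 0.6 × 80 × 0.3535 × 25 = 424.2 kip (longitudinal, 2 welds).
R_nwt = 0.6 × 80 × 0.3535 × 9.5 = 161.2 kip (transverse, base value).
(i) R_nwl + R_nwt = 585.4 kip; (ii) 0.85 R_nwl + 1.5 R_nwt = 602.4 kip.
R_n = max = 602.4 kip [governs: (ii)]; φR_n = 451.8 kip.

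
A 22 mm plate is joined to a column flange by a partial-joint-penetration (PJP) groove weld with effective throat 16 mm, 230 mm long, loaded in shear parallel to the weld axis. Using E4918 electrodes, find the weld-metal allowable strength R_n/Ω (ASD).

E49XX → F_EXX = 490 MPa.
Effective throat (given) t_e = 16 mm.
A_we = 16 × 230 = 3680 mm².
F_nw = 0.6 F_EXX = 294 MPa.
R_n/Ω = (294 × 3680) / 2.0 × 10⁻³ = 541 kN.

R_n/Ω ≈ 541 kN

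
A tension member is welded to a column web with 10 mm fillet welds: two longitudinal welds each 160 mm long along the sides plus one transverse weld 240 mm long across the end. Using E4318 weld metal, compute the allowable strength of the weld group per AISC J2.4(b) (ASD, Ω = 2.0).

E43XX → F_EXX = 430 MPa.
t_e = 0.707 × 10 = 7.07 mm.
R_nwl = 0.6 × 430 × 7.07 × 320 × 10⁻³ = 583.7 kN (longitudinal, 2 welds).
R_nwt = 0.6 × 430 × 7.07 × 240 × 10⁻³ = 437.8 kN (transverse, base value).
(i) R_nwl + R_nwt = 1021 kN; (ii) 0.85 R_nwl + 1.5 R_nwt = 1153 kN.
R_n = max = 1153 kN [governs: (ii)]; R_n/Ω = 576.4 kN.

R_n/Ω ≈ 576 kN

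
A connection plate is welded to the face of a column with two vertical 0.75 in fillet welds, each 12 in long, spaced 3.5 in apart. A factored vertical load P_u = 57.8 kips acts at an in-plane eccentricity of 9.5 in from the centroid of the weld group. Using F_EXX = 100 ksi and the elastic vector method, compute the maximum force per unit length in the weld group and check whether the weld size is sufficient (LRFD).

Total weld length L_w = 24 in. Treat welds as unit-width lines.
Polar moment about centroid: J = 2[d³/12 + d(b/2)²] = 2[12³/12 + 12×1.75²] = 361.5 in³.
Direct shear f_v = P/L_w = 57.8 / 24 = 2.408 kip/in (vertical).
Torsion M = P·e = 57.8 × 9.5 = 549.1 kip·in.
Critical point at (x, y) = (1.75, 6) from centroid. f_tx = M·y/J = 9.114 kip/in; f_ty = M·x/J = 2.658 kip/in.
Resultant f_max = √[f_tx² + (f_v + f_ty)²] = √[9.114² + (2.408 + 2.658)²] = 10.43 kip/in.
Capacity per unit length: φr_n = 0.75 × 0.6 × 100 × (0.707 × 0.75) = 23.86 kip/in.
10.43 ≤ 23.86 → adequate.

f_max ≈ 10.4 kip/in; adequate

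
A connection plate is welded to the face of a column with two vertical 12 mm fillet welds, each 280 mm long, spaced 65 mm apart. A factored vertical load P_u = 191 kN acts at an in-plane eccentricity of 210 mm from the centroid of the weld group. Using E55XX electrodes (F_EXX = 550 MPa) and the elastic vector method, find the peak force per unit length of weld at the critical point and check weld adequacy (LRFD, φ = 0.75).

f_max ≈ 1470 N/mm; adequate

Total weld length L_w = 560 mm. Treat welds as unit-width lines.
Polar moment about centroid: J = 2[d³/12 + d(b/2)²] = 2[280³/12 + 280×32.5²] = 4250000 mm³.
Direct shear f_v = P/L_w = 191×10³ / 560 = 341.1 N/mm (vertical).
Torsion M = P·e = 191×10³ × 210 = 40110000 N·mm.
Critical point at (x, y) = (32.5, 140) from centroid. f_tx = M·y/J = 1321 N/mm; f_ty = M·x/J = 306.7 N/mm.
Resultant f_max = √[f_tx² + (f_v + f_ty)²] = √[1321² + (341.1 + 306.7)²] = 1471 N/mm.
Capacity per unit length: φr_n = 0.75 × 0.6 × 550 × (0.707 × 12) = 2100 N/mm.
1471 ≤ 2100 → adequate.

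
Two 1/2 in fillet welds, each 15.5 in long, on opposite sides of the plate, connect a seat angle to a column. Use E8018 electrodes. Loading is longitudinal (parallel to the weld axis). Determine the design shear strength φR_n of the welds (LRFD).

E80XX → F_EXX = 80 ksi.
Effective throat t_e = 0.707 × 0.5 = 0.3535 in.
Total length L = 31 in; A_we = 0.3535 × 31 = 10.96 in².
F_nw = 0.6 F_EXX = 0.6 × 80 = 48 ksi.
φR_n = 0.75 × 48 × 10.96 = 394.5 kip.

φR_n ≈ 395 kip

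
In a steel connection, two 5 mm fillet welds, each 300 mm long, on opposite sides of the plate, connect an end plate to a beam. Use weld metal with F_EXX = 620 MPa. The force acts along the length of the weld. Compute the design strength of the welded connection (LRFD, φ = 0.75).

Effective throat t_e = 0.707 × 5 = 3.535 mm.
Total length L = 600 mm; A_we = 3.535 × 600 = 2121 mm².
F_nw = 0.6 F_EXX = 0.6 × 620 = 372 MPa.
φR_n = 0.75 × 372 × 2121 × 10⁻³ = 591.8 kN.

φR_n ≈ 592 kN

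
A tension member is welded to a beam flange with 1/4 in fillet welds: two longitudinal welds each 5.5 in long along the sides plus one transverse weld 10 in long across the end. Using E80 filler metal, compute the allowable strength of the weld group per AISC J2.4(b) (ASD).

R_n/Ω ≈ 103 kip

E80XX → F_EXX = 80 ksi.
t_e = 0.707 × 0.25 = 0.1767 in.
R_nwl = 0.6 × 80 × 0.1767 × 11 = 93.32 kip (longitudinal, 2 welds).
R_nwt = 0.6 × 80 × 0.1767 × 10 = 84.84 kip (transverse, base value).
(i) R_nwl + R_nwt = 178.2 kip; (ii) 0.85 R_nwl + 1.5 R_nwt = 206.6 kip.
R_n = max = 206.6 kip [governs: (ii)]; R_n/Ω = 103.3 kip.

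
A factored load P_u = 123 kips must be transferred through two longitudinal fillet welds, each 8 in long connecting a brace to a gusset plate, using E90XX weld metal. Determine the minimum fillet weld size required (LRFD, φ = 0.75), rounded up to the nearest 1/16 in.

E90XX → F_EXX = 90 ksi.
Total weld length L = 16 in.
Required throat t_e = P_u / (φ × 0.6 F_EXX × L) = 123 / (0.75 × 0.6 × 90 × 16) = 0.1898 in.
Required leg w = t_e / 0.707 = 0.2685 in → use 5/16 in.

w = 5/16 in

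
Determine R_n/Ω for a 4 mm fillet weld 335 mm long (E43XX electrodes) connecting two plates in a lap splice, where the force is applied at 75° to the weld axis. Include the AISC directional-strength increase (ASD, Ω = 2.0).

R_n/Ω ≈ 180 kN

E43XX → F_EXX = 430 MPa.
t_e = 0.707 × 4 = 2.828 mm; A_we = 2.828 × 335 = 947.4 mm².
Directional factor: 1.0 + 0.5 sin^1.5(75°) = 1.475.
F_nw = 0.6 × 430 × 1.475 = 380.5 MPa.
R_n/Ω = (380.5 × 947.4) / 2.0 × 10⁻³ = 180.2 kN.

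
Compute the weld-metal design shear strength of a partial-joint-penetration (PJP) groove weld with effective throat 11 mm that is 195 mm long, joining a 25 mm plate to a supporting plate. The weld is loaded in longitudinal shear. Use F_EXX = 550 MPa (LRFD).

Effective throat (given) t_e = 11 mm.
A_we = 11 × 195 = 2145 mm².
F_nw = 0.6 F_EXX = 330 MPa.
φR_n = 0.75 × 330 × 2145 × 10⁻³ = 530.9 kN.

φR_n ≈ 531 kN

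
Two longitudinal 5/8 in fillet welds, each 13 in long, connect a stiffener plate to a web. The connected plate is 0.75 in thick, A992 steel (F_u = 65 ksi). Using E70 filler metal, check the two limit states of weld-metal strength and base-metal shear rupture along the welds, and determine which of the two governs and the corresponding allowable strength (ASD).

E70XX → F_EXX = 70 ksi.
t_e = 0.707 × 0.625 = 0.4419 in; L = 26 in.
Weld metal: R_n/Ω = (1/2.0) × 0.6 × 70 × 0.4419 × 26 = 241.3 kips.
Base metal (shear rupture): R_n/Ω = (1/2.0) × 0.6 × 65 × 0.75 × 26 = 380.2 kips.
Governing: weld metal.

R_n/Ω ≈ 241 kips (weld metal governs)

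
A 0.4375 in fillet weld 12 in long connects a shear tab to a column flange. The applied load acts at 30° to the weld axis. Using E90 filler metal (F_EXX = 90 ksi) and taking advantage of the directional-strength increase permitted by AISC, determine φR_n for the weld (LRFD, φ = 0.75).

t_e = 0.707 × 0.4375 = 0.3093 in; A_we = 0.3093 × 12 = 3.712 in².
Directional factor: 1.0 + 0.5 sin^1.5(30°) = 1.177.
F_nw = 0.6 × 90 × 1.177 = 63.55 ksi.
φR_n = 0.75 × 63.55 × 3.712 = 176.9 kip.

φR_n ≈ 177 kip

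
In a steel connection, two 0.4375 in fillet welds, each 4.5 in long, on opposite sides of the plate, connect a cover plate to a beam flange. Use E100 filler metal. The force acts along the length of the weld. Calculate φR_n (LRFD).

φR_n ≈ 125 kips

E100XX → F_EXX = 100 ksi.
Effective throat t_e = 0.707 × 0.4375 = 0.3093 in.
Total length L = 9 in; A_we = 0.3093 × 9 = 2.784 in².
F_nw = 0.6 F_EXX = 0.6 × 100 = 60 ksi.
φR_n = 0.75 × 60 × 2.784 = 125.3 kips.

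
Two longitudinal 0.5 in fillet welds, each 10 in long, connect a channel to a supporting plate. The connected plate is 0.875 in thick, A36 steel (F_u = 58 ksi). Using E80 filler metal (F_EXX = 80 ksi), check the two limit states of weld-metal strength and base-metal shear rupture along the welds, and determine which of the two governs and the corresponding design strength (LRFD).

t_e = 0.707 × 0.5 = 0.3535 in; L = 20 in.
Weld metal: φR_n = 0.75 × 0.6 × 80 × 0.3535 × 20 = 254.5 kips.
Base metal (shear rupture): φR_n = 0.75 × 0.6 × 58 × 0.875 × 20 = 456.7 kips.
Governing: weld metal.

φR_n ≈ 255 kips (weld metal governs)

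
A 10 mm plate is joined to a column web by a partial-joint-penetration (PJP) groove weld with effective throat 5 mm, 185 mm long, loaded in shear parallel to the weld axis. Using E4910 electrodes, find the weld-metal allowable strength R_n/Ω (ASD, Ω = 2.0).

R_n/Ω ≈ 136 kN

E49XX → F_EXX = 490 MPa.
Effective throat (given) t_e = 5 mm.
A_we = 5 × 185 = 925 mm².
F_nw = 0.6 F_EXX = 294 MPa.
R_n/Ω = (294 × 925) / 2.0 × 10⁻³ = 136 kN.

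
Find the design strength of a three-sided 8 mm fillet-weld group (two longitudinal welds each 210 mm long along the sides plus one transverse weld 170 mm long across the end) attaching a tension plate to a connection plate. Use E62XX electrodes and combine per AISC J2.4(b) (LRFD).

φR_n ≈ 966 kN

E62XX → F_EXX = 620 MPa.
t_e = 0.707 × 8 = 5.656 mm.
R_nwl = 0.6 × 620 × 5.656 × 420 × 10⁻³ = 883.7 kN (longitudinal, 2 welds).
R_nwt = 0.6 × 620 × 5.656 × 170 × 10⁻³ = 357.7 kN (transverse, base value).
(i) R_nwl + R_nwt = 1241 kN; (ii) 0.85 R_nwl + 1.5 R_nwt = 1288 kN.
R_n = max = 1288 kN [governs: (ii)]; φR_n = 965.8 kN.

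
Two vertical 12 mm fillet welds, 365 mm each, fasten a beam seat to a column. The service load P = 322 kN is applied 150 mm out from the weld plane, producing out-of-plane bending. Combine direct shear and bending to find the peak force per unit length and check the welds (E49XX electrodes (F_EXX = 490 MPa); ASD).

L_w = 2 × 365 = 730 mm; section modulus (unit throat) S = 2 × L²/6 = 44410 mm².
Direct shear f_v = P/L_w = 322×10³/730 = 441.1 N/mm.
Moment M = P × e = 322×10³ × 150 = 48300000 N·mm; bending f_b = M/S = 1088 N/mm.
f_max = √(f_v² + f_b²) = √(441.1² + 1088²) = 1174 N/mm.
r_n/Ω = (1/2.0) × 0.6 × 490 × (0.707 × 12) = 1247 N/mm → adequate.

f_max ≈ 1170 N/mm; adequate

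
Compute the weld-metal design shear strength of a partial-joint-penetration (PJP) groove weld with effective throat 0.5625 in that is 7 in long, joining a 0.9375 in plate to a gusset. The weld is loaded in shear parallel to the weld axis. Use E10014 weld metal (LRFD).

E100XX → F_EXX = 100 ksi.
Effective throat (given) t_e = 0.5625 in.
A_we = 0.5625 × 7 = 3.938 in².
F_nw = 0.6 F_EXX = 60 ksi.
φR_n = 0.75 × 60 × 3.938 = 177.2 kips.

φR_n ≈ 177 kips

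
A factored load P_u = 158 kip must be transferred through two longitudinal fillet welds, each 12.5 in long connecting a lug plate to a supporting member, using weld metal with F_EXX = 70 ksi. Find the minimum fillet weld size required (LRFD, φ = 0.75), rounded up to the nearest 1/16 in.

w = 5/16 in

Total weld length L = 25 in.
Required throat t_e = P_u / (φ × 0.6 F_EXX × L) = 158 / (0.75 × 0.6 × 70 × 25) = 0.2006 in.
Required leg w = t_e / 0.707 = 0.2838 in → use 5/16 in.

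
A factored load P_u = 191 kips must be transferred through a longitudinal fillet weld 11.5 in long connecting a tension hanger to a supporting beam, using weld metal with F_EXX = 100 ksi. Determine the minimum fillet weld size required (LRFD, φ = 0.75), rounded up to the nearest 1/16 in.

w = 9/16 in

Total weld length L = 11.5 in.
Required throat t_e = P_u / (φ × 0.6 F_EXX × L) = 191 / (0.75 × 0.6 × 100 × 11.5) = 0.3691 in.
Required leg w = t_e / 0.707 = 0.522 in → use 9/16 in.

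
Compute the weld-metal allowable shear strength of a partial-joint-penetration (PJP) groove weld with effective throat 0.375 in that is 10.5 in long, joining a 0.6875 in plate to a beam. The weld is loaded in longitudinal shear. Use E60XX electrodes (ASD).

E60XX → F_EXX = 60 ksi.
Effective throat (given) t_e = 0.375 in.
A_we = 0.375 × 10.5 = 3.938 in².
F_nw = 0.6 F_EXX = 36 ksi.
R_n/Ω = (36 × 3.938) / 2.0 = 70.88 kip.

R_n/Ω ≈ 70.9 kip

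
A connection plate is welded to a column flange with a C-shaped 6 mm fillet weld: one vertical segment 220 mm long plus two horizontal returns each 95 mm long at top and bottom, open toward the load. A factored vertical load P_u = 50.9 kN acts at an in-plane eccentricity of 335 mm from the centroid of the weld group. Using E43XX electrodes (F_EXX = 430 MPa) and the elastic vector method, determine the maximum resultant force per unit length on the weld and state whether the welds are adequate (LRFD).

f_max ≈ 709 N/mm; adequate

Total weld length L_w = 410 mm. Treat welds as unit-width lines.
Centroid: x̄ = 2×95×47.5 / 410 = 22.01 mm from the vertical weld.
Polar moment about centroid: J = I_x + I_y = [220³/12 + 2×95×110²] + [220×22.01² + 2(95³/12 + 95×25.49²)] = 3559000 mm³.
Direct shear f_v = P/L_w = 50.9×10³ / 410 = 124.1 N/mm (vertical).
Torsion M = P·e = 50.9×10³ × 335 = 17052000 N·mm.
Critical point at (x, y) = (72.99, 110) from centroid. f_tx = M·y/J = 527 N/mm; f_ty = M·x/J = 349.7 N/mm.
Resultant f_max = √[f_tx² + (f_v + f_ty)²] = √[527² + (124.1 + 349.7)²] = 708.7 N/mm.
Capacity per unit length: φr_n = 0.75 × 0.6 × 430 × (0.707 × 6) = 820.8 N/mm.
708.7 ≤ 820.8 → adequate.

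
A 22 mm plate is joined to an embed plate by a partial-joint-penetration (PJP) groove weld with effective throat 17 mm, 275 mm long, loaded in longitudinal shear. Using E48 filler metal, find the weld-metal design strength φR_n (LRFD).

E48XX → F_EXX = 480 MPa.
Effective throat (given) t_e = 17 mm.
A_we = 17 × 275 = 4675 mm².
F_nw = 0.6 F_EXX = 288 MPa.
φR_n = 0.75 × 288 × 4675 × 10⁻³ = 1010 kN.

φR_n ≈ 1010 kN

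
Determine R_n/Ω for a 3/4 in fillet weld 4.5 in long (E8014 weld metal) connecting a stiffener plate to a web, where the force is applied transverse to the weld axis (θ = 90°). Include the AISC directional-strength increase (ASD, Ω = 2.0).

R_n/Ω ≈ 85.9 kips

E80XX → F_EXX = 80 ksi.
t_e = 0.707 × 0.75 = 0.5302 in; A_we = 0.5302 × 4.5 = 2.386 in².
Directional factor: 1.0 + 0.5 sin^1.5(90°) = 1.5.
F_nw = 0.6 × 80 × 1.5 = 72 ksi.
R_n/Ω = (72 × 2.386) / 2.0 = 85.9 kips.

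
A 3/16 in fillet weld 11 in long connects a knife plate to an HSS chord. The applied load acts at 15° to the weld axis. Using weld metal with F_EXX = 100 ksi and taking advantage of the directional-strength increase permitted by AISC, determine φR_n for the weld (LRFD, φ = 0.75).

t_e = 0.707 × 0.1875 = 0.1326 in; A_we = 0.1326 × 11 = 1.458 in².
Directional factor: 1.0 + 0.5 sin^1.5(15°) = 1.066.
F_nw = 0.6 × 100 × 1.066 = 63.95 ksi.
φR_n = 0.75 × 63.95 × 1.458 = 69.94 kip.

φR_n ≈ 69.9 kip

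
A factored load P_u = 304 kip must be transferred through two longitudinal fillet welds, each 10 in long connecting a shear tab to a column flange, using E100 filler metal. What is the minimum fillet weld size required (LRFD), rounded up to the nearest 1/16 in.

w = 1/2 in

E100XX → F_EXX = 100 ksi.
Total weld length L = 20 in.
Required throat t_e = P_u / (φ × 0.6 F_EXX × L) = 304 / (0.75 × 0.6 × 100 × 20) = 0.3378 in.
Required leg w = t_e / 0.707 = 0.4778 in → use 1/2 in.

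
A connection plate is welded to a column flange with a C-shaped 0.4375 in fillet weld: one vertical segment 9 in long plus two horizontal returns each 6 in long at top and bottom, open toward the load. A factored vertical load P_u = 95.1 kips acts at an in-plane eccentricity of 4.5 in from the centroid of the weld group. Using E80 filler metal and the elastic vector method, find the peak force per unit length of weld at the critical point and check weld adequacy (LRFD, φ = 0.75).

E80XX → F_EXX = 80 ksi.
Total weld length L_w = 21 in. Treat welds as unit-width lines.
Centroid: x̄ = 2×6×3 / 21 = 1.714 in from the vertical weld.
Polar moment about centroid: J = I_x + I_y = [9³/12 + 2×6×4.5²] + [9×1.714² + 2(6³/12 + 6×1.286²)] = 386 in³.
Direct shear f_v = P/L_w = 95.1 / 21 = 4.529 kip/in (vertical).
Torsion M = P·e = 95.1 × 4.5 = 427.95 kip·in.
Critical point at (x, y) = (4.286, 4.5) from centroid. f_tx = M·y/J = 4.989 kip/in; f_ty = M·x/J = 4.751 kip/in.
Resultant f_max = √[f_tx² + (f_v + f_ty)²] = √[4.989² + (4.529 + 4.751)²] = 10.54 kip/in.
Capacity per unit length: φr_n = 0.75 × 0.6 × 80 × (0.707 × 0.4375) = 11.14 kip/in.
10.54 ≤ 11.14 → adequate.

f_max ≈ 10.5 kip/in; adequate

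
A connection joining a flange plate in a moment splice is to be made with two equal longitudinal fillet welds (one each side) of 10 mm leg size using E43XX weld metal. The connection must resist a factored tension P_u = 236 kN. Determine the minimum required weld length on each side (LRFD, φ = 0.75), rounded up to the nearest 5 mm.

L = 90 mm on each side

E43XX → F_EXX = 430 MPa.
Throat t_e = 0.707 × 10 = 7.07 mm.
φr_n = 0.75 × 0.6 × 430 × 7.07 × 10⁻³ = 1.368 kN/mm.
L_req = P_u / φr_n = 236 / 1.368 = 172.5 mm total.
Per side: 172.5 / 2 = 86.25 mm.
Round up → use L = 90 mm on each side.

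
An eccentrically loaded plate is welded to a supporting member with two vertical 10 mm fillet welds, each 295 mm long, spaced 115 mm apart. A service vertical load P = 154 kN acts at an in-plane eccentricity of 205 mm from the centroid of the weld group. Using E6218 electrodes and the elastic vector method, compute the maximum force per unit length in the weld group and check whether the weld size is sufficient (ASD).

f_max ≈ 929 N/mm; adequate

E62XX → F_EXX = 620 MPa.
Total weld length L_w = 590 mm. Treat welds as unit-width lines.
Polar moment about centroid: J = 2[d³/12 + d(b/2)²] = 2[295³/12 + 295×57.5²] = 6229000 mm³.
Direct shear f_v = P/L_w = 154×10³ / 590 = 261 N/mm (vertical).
Torsion M = P·e = 154×10³ × 205 = 31570000 N·mm.
Critical point at (x, y) = (57.5, 147.5) from centroid. f_tx = M·y/J = 747.5 N/mm; f_ty = M·x/J = 291.4 N/mm.
Resultant f_max = √[f_tx² + (f_v + f_ty)²] = √[747.5² + (261 + 291.4)²] = 929.5 N/mm.
Capacity per unit length: r_n/Ω = (1/2.0) × 0.6 × 620 × (0.707 × 10) = 1315 N/mm.
929.5 ≤ 1315 → adequate.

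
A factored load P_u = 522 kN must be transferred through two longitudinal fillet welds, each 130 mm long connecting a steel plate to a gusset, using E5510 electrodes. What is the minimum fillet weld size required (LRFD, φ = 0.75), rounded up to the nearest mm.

w = 12 mm

E55XX → F_EXX = 550 MPa.
Total weld length L = 260 mm.
Required throat t_e = P_u / (φ × 0.6 F_EXX × L) = 522 / (0.75 × 0.6 × 550 × 260 × 10⁻³) = 8.112 mm.
Required leg w = t_e / 0.707 = 11.47 mm → use 12 mm.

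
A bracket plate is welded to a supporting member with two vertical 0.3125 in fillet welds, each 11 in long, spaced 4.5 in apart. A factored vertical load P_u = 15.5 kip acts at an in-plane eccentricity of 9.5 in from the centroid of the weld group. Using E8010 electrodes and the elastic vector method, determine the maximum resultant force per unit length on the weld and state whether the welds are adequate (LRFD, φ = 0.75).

f_max ≈ 2.97 kip/in; adequate

E80XX → F_EXX = 80 ksi.
Total weld length L_w = 22 in. Treat welds as unit-width lines.
Polar moment about centroid: J = 2[d³/12 + d(b/2)²] = 2[11³/12 + 11×2.25²] = 333.2 in³.
Direct shear f_v = P/L_w = 15.5 / 22 = 0.7045 kip/in (vertical).
Torsion M = P·e = 15.5 × 9.5 = 147.25 kip·in.
Critical point at (x, y) = (2.25, 5.5) from centroid. f_tx = M·y/J = 2.431 kip/in; f_ty = M·x/J = 0.9943 kip/in.
Resultant f_max = √[f_tx² + (f_v + f_ty)²] = √[2.431² + (0.7045 + 0.9943)²] = 2.965 kip/in.
Capacity per unit length: φr_n = 0.75 × 0.6 × 80 × (0.707 × 0.3125) = 7.954 kip/in.
2.965 ≤ 7.954 → adequate.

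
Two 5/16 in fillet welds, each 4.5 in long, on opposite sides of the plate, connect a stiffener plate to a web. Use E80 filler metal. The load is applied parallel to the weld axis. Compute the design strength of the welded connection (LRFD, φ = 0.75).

E80XX → F_EXX = 80 ksi.
Effective throat t_e = 0.707 × 0.3125 = 0.2209 in.
Total length L = 9 in; A_we = 0.2209 × 9 = 1.988 in².
F_nw = 0.6 F_EXX = 0.6 × 80 = 48 ksi.
φR_n = 0.75 × 48 × 1.988 = 71.58 kips.

φR_n ≈ 71.6 kips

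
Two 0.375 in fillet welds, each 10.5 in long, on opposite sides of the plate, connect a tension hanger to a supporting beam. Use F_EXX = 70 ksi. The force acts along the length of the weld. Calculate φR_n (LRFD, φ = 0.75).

Effective throat t_e = 0.707 × 0.375 = 0.2651 in.
Total length L = 21 in; A_we = 0.2651 × 21 = 5.568 in².
F_nw = 0.6 F_EXX = 0.6 × 70 = 42 ksi.
φR_n = 0.75 × 42 × 5.568 = 175.4 kips.

φR_n ≈ 175 kips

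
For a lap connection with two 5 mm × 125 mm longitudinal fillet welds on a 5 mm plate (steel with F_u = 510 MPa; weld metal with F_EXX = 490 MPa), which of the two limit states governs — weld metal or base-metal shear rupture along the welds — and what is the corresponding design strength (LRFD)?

t_e = 0.707 × 5 = 3.535 mm; L = 250 mm.
Weld metal: φR_n = 0.75 × 0.6 × 490 × 3.535 × 250 × 10⁻³ = 194.9 kN.
Base metal (shear rupture): φR_n = 0.75 × 0.6 × 510 × 5 × 250 × 10⁻³ = 286.9 kN.
Governing: weld metal.

φR_n ≈ 195 kN (weld metal governs)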